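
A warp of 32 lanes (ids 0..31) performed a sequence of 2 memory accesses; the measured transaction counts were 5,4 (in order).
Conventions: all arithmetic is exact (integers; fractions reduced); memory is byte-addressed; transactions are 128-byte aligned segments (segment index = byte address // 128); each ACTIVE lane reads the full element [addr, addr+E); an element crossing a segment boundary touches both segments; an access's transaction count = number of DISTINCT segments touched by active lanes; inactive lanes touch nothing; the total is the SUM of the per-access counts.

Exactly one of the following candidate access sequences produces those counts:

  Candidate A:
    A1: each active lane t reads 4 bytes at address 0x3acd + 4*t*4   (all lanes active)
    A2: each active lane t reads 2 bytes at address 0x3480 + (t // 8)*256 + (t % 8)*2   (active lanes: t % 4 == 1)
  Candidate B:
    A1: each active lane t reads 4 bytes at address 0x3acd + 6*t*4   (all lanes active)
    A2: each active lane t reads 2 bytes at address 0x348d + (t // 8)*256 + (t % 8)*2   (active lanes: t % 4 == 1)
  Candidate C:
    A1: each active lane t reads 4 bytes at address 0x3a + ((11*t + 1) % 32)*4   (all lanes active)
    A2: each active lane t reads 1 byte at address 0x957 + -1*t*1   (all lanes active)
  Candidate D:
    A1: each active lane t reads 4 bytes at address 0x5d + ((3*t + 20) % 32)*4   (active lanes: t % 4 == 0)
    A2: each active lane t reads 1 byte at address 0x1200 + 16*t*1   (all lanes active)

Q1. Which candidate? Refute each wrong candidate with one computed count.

B: A1 gives 7 transactions, not 5
C: A1 gives 2 transactions, not 5
D: A1 gives 2 transactions, not 5
A: all counts match (5,4)

Answer: A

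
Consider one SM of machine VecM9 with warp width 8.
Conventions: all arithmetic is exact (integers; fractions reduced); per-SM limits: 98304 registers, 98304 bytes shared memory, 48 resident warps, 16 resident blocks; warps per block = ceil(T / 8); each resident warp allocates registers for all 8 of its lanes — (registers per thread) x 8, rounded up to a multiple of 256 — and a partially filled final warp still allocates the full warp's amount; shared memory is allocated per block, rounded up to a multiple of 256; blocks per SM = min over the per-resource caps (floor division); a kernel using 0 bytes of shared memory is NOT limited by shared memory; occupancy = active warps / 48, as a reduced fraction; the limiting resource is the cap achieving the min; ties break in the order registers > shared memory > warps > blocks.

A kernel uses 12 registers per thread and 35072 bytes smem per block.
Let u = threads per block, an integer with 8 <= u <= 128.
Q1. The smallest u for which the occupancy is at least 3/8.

Answer: u = 65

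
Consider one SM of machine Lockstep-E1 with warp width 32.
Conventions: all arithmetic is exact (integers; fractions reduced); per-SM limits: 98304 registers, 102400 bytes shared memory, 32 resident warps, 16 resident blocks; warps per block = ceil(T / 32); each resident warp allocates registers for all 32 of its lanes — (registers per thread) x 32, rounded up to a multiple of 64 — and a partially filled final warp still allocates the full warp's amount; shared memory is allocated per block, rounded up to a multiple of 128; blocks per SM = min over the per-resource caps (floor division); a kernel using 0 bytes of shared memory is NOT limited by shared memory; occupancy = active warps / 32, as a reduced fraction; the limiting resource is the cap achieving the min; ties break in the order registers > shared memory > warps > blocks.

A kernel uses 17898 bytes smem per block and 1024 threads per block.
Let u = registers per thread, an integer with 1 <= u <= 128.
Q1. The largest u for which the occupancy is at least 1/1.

Answer: u = 96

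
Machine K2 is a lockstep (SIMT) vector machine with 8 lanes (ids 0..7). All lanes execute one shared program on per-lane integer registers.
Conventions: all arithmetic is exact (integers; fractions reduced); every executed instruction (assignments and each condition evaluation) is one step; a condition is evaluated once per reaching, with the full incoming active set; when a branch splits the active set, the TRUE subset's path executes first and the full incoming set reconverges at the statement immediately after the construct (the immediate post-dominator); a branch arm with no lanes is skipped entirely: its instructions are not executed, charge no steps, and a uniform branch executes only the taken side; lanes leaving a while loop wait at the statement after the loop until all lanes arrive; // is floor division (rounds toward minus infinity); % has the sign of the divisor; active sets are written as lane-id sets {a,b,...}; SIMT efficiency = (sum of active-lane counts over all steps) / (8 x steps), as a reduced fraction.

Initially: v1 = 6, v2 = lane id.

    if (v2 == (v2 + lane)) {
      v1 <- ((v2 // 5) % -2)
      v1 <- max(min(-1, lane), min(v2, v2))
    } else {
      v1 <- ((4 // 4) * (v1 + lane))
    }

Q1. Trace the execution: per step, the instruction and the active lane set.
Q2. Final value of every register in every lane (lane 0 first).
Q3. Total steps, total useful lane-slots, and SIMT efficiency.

step 0: eval (v2 == (v2 + lane))     {0,1,2,3,4,5,6,7}
step 1: v1 <- ((v2 // 5) % -2)       {0}
step 2: v1 <- max(min(-1, lane), min(v2, v2)) {0}
step 3: v1 <- ((4 // 4) * (v1 + lane)) {1,2,3,4,5,6,7}

Answer: 4 steps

v1: 0,7,8,9,10,11,12,13
v2: 0,1,2,3,4,5,6,7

steps = 4; useful = 17; efficiency = 17/32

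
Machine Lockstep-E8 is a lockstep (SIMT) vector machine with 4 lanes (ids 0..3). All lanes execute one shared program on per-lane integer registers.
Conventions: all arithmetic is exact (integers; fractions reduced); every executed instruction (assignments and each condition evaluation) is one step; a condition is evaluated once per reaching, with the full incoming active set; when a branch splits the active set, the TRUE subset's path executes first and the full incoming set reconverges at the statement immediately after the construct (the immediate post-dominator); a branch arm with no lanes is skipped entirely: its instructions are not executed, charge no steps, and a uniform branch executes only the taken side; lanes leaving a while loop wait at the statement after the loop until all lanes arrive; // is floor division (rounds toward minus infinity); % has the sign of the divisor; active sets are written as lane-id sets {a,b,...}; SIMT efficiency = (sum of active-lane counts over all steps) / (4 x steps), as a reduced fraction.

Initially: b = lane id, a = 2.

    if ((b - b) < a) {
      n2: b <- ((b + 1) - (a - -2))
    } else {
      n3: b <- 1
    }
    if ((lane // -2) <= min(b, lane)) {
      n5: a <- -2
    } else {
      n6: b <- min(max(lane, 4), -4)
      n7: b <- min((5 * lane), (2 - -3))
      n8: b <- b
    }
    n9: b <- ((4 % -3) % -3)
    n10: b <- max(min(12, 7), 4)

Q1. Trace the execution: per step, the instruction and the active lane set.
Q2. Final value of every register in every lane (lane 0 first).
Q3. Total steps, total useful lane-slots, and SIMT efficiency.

step 0: eval ((b - b) < a)           {0,1,2,3}
step 1: b <- ((b + 1) - (a - -2))    {0,1,2,3}
step 2: eval ((lane // -2) <= min(b, lane)) {0,1,2,3}
step 3: a <- -2                      {2,3}
step 4: b <- min(max(lane, 4), -4)   {0,1}
step 5: b <- min((5 * lane), (2 - -3)) {0,1}
step 6: b <- b                       {0,1}
step 7: b <- ((4 % -3) % -3)         {0,1,2,3}
step 8: b <- max(min(12, 7), 4)      {0,1,2,3}

Answer: 9 steps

b: 7,7,7,7
a: 2,2,-2,-2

steps = 9; useful = 28; efficiency = 28/36 = 7/9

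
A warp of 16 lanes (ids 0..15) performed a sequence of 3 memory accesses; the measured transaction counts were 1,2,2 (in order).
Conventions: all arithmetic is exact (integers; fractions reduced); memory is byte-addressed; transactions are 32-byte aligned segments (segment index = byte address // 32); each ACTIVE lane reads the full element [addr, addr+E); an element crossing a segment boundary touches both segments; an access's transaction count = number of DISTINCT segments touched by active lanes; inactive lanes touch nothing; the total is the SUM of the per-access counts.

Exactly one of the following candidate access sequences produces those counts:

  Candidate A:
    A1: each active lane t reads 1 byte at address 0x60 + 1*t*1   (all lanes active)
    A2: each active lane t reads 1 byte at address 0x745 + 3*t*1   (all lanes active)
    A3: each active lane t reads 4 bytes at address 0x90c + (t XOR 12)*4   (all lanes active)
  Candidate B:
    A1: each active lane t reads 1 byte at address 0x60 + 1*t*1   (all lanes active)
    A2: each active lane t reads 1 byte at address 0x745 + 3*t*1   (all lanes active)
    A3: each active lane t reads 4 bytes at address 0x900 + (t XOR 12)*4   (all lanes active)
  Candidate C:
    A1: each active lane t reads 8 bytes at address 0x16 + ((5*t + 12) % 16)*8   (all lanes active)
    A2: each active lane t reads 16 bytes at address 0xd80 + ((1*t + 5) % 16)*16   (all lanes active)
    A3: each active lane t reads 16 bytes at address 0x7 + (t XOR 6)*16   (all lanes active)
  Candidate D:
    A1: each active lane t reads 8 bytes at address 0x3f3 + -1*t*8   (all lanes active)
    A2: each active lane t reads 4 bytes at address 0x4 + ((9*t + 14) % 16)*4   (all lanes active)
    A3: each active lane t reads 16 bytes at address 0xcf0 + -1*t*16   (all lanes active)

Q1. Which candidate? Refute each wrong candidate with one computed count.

A: A3 gives 3 transactions, not 2
C: A1 gives 5 transactions, not 1
D: A1 gives 5 transactions, not 1
B: all counts match (1,2,2)

Answer: B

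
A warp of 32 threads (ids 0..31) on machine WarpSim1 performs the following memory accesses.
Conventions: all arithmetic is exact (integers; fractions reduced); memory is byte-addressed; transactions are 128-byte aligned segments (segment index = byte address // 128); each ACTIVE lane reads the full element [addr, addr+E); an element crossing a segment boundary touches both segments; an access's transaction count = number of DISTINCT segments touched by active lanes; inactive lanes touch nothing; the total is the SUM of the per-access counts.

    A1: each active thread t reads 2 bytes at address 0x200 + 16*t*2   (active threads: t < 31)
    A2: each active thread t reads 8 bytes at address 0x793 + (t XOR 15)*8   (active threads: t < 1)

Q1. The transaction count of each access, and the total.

A1: 8 transactions
A2: 1 transaction

Answer: 8,1; total 9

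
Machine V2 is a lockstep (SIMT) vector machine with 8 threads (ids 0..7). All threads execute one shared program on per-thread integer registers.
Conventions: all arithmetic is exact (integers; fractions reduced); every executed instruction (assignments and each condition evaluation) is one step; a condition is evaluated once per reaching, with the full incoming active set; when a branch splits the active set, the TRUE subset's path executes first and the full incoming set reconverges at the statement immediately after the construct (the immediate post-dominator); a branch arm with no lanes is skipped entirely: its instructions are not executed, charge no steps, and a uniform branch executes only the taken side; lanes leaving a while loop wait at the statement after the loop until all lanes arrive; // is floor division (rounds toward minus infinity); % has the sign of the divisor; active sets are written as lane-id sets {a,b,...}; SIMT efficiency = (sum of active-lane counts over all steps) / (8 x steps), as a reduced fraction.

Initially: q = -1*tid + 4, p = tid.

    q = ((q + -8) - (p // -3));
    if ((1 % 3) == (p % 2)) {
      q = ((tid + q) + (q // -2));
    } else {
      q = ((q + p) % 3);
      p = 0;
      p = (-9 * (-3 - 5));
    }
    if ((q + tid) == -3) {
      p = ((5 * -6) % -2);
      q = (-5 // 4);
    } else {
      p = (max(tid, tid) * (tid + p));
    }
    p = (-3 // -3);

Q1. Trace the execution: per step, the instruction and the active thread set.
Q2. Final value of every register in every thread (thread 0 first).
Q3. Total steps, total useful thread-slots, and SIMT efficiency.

step 0: q <- ((q + -8) - (p // -3))  {0,1,2,3,4,5,6,7}
step 1: eval ((1 % 3) == (p % 2))    {0,1,2,3,4,5,6,7}
step 2: q <- ((tid + q) + (q // -2)) {1,3,5,7}
step 3: q <- ((q + p) % 3)           {0,2,4,6}
step 4: p <- 0                       {0,2,4,6}
step 5: p <- (-9 * (-3 - 5))         {0,2,4,6}
step 6: eval ((q + tid) == -3)       {0,1,2,3,4,5,6,7}
step 7: p <- (max(tid, tid) * (tid + p)) {0,1,2,3,4,5,6,7}
step 8: p <- (-3 // -3)              {0,1,2,3,4,5,6,7}

Answer: 9 steps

q: 2,-1,0,0,1,1,1,3
p: 1,1,1,1,1,1,1,1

steps = 9; useful = 56; efficiency = 56/72 = 7/9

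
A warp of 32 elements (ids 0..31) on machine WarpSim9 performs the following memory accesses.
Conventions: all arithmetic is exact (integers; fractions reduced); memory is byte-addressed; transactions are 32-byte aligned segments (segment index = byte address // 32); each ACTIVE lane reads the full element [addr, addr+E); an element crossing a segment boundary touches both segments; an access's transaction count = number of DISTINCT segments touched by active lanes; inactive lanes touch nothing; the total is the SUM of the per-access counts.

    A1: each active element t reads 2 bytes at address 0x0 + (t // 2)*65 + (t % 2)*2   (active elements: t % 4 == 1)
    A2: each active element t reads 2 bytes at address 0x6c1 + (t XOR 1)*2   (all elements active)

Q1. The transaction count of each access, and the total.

A1: 8 transactions
A2: 3 transactions

Answer: 8,3; total 11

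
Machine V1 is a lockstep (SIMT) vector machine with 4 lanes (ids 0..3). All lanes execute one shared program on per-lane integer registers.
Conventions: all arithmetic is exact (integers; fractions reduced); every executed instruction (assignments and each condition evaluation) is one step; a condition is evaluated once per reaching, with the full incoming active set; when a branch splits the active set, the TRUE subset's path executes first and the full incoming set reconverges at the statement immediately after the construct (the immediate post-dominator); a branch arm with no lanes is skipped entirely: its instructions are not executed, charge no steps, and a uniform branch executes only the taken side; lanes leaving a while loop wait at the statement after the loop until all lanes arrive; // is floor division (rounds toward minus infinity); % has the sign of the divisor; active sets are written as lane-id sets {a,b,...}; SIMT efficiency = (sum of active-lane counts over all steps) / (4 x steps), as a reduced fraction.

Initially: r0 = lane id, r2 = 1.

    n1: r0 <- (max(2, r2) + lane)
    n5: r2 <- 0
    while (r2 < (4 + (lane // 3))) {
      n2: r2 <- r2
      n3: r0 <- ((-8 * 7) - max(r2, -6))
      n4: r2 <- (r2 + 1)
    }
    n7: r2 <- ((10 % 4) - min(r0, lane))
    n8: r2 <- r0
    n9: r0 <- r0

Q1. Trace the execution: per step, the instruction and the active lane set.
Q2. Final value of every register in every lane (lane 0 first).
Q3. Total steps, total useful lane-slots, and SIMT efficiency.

step 0: r0 <- (max(2, r2) + lane)    {0,1,2,3}
step 1: r2 <- 0                      {0,1,2,3}
step 2: eval (r2 < (4 + (lane // 3))) {0,1,2,3}
step 3: r2 <- r2                     {0,1,2,3}
step 4: r0 <- ((-8 * 7) - max(r2, -6)) {0,1,2,3}
step 5: r2 <- (r2 + 1)               {0,1,2,3}
step 6: eval (r2 < (4 + (lane // 3))) {0,1,2,3}
step 7: r2 <- r2                     {0,1,2,3}
step 8: r0 <- ((-8 * 7) - max(r2, -6)) {0,1,2,3}
step 9: r2 <- (r2 + 1)               {0,1,2,3}
step 10: eval (r2 < (4 + (lane // 3))) {0,1,2,3}
step 11: r2 <- r2                     {0,1,2,3}
step 12: r0 <- ((-8 * 7) - max(r2, -6)) {0,1,2,3}
step 13: r2 <- (r2 + 1)               {0,1,2,3}
step 14: eval (r2 < (4 + (lane // 3))) {0,1,2,3}
step 15: r2 <- r2                     {0,1,2,3}
step 16: r0 <- ((-8 * 7) - max(r2, -6)) {0,1,2,3}
step 17: r2 <- (r2 + 1)               {0,1,2,3}
step 18: eval (r2 < (4 + (lane // 3))) {0,1,2,3}
step 19: r2 <- r2                     {3}
step 20: r0 <- ((-8 * 7) - max(r2, -6)) {3}
step 21: r2 <- (r2 + 1)               {3}
step 22: eval (r2 < (4 + (lane // 3))) {3}
step 23: r2 <- ((10 % 4) - min(r0, lane)) {0,1,2,3}
step 24: r2 <- r0                     {0,1,2,3}
step 25: r0 <- r0                     {0,1,2,3}

Answer: 26 steps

r0: -59,-59,-59,-60
r2: -59,-59,-59,-60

steps = 26; useful = 92; efficiency = 92/104 = 23/26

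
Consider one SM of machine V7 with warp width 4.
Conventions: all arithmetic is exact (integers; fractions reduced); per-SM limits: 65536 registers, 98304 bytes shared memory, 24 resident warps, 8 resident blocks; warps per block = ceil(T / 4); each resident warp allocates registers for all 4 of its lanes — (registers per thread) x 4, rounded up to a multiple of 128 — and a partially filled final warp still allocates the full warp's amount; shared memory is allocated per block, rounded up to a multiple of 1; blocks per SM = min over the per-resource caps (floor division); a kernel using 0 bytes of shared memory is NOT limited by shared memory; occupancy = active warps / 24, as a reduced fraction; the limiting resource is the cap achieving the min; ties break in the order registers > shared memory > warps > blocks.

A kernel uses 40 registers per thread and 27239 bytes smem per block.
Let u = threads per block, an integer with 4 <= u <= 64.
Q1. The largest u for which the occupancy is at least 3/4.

Answer: u = 48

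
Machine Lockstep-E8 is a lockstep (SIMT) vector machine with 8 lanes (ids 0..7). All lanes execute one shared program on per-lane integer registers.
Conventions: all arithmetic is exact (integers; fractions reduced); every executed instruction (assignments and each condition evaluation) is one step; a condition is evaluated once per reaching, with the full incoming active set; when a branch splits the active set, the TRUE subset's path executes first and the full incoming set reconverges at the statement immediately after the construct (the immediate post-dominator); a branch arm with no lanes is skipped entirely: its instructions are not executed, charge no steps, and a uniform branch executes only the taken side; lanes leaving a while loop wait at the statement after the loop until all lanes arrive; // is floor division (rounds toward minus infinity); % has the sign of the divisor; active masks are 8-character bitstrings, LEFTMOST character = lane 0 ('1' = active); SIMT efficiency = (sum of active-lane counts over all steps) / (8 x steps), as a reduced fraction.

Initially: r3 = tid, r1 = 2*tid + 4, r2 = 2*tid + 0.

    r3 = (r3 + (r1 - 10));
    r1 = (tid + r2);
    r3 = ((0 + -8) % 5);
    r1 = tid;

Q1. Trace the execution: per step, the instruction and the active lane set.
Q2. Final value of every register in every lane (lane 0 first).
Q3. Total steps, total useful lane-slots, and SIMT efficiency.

step 0: r3 <- (r3 + (r1 - 10))       11111111
step 1: r1 <- (tid + r2)             11111111
step 2: r3 <- ((0 + -8) % 5)         11111111
step 3: r1 <- tid                    11111111

Answer: 4 steps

r3: 2,2,2,2,2,2,2,2
r1: 0,1,2,3,4,5,6,7
r2: 0,2,4,6,8,10,12,14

steps = 4; useful = 32; efficiency = 32/32 = 1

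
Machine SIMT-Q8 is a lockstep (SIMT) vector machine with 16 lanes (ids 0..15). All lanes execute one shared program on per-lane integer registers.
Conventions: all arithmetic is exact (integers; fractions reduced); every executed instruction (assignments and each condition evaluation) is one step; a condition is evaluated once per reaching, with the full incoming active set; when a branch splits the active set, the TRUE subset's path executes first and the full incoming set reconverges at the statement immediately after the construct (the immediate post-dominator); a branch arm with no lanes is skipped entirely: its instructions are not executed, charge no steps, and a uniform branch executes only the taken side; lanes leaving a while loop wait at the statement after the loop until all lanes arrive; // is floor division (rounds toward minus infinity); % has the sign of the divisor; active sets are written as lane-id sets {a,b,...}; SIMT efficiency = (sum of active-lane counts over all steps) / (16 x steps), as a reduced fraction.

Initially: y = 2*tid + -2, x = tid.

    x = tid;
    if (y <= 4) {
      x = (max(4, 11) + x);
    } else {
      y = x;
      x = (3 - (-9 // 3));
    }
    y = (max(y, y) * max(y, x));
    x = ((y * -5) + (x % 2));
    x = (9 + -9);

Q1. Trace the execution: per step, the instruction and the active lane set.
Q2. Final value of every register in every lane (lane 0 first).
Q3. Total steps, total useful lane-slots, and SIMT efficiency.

step 0: x <- tid                     {0,1,2,3,4,5,6,7,8,9,10,11,12,13,14,15}
step 1: eval (y <= 4)                {0,1,2,3,4,5,6,7,8,9,10,11,12,13,14,15}
step 2: x <- (max(4, 11) + x)        {0,1,2,3}
step 3: y <- x                       {4,5,6,7,8,9,10,11,12,13,14,15}
step 4: x <- (3 - (-9 // 3))         {4,5,6,7,8,9,10,11,12,13,14,15}
step 5: y <- (max(y, y) * max(y, x)) {0,1,2,3,4,5,6,7,8,9,10,11,12,13,14,15}
step 6: x <- ((y * -5) + (x % 2))    {0,1,2,3,4,5,6,7,8,9,10,11,12,13,14,15}
step 7: x <- (9 + -9)                {0,1,2,3,4,5,6,7,8,9,10,11,12,13,14,15}

Answer: 8 steps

y: -22,0,26,56,24,30,36,49,64,81,100,121,144,169,196,225
x: 0,0,0,0,0,0,0,0,0,0,0,0,0,0,0,0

steps = 8; useful = 108; efficiency = 108/128 = 27/32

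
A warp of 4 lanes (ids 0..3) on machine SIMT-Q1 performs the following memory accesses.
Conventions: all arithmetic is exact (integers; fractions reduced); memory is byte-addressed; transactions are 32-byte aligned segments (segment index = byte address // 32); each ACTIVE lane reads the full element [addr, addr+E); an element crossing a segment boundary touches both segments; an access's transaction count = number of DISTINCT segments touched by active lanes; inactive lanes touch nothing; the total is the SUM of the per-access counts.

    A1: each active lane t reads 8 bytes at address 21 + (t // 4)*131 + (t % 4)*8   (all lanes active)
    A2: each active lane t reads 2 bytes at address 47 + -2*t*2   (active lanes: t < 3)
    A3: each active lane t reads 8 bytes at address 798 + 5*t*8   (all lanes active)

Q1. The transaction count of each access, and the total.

A1: 2 transactions
A2: 1 transaction
A3: 5 transactions

Answer: 2,1,5; total 8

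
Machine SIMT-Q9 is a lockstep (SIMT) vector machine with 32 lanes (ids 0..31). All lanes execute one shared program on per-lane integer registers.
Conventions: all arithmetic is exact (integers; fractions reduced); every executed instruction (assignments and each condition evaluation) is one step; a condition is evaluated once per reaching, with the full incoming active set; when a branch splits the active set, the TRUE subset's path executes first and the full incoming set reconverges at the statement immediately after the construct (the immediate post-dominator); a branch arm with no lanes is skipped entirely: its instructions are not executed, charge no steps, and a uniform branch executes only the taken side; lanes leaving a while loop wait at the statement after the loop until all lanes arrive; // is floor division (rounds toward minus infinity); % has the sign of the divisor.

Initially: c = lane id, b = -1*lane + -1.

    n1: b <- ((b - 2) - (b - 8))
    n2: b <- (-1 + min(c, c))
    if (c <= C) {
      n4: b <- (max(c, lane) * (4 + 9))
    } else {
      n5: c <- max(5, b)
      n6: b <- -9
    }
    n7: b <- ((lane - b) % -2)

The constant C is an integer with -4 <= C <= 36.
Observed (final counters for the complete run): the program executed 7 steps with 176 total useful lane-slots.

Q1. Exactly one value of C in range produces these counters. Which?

Answer: C = 15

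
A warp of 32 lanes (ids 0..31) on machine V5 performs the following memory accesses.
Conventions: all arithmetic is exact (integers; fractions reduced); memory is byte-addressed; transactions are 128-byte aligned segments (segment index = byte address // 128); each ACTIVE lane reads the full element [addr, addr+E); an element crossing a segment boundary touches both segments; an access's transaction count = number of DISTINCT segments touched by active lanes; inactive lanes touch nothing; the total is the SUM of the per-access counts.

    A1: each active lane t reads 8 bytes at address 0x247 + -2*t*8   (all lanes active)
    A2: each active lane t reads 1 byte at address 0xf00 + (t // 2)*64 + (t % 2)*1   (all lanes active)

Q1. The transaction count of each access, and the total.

A1: 5 transactions
A2: 8 transactions

Answer: 5,8; total 13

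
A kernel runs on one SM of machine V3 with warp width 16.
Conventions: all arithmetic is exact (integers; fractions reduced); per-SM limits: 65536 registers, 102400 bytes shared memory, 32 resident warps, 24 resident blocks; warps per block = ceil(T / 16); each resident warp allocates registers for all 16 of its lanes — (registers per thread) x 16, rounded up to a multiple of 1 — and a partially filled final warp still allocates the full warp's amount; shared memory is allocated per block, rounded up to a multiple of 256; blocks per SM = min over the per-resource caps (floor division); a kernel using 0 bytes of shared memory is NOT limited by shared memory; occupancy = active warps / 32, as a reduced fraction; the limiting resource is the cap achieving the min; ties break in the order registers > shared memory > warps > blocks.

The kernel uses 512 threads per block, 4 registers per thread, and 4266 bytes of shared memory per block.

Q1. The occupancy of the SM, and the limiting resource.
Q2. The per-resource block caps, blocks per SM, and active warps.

Answer: occupancy 1, limited by warps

registers: 32 blocks
shared memory: 23 blocks
warps: 1 block
blocks: 24 blocks

Answer: 1 block, 32 active warps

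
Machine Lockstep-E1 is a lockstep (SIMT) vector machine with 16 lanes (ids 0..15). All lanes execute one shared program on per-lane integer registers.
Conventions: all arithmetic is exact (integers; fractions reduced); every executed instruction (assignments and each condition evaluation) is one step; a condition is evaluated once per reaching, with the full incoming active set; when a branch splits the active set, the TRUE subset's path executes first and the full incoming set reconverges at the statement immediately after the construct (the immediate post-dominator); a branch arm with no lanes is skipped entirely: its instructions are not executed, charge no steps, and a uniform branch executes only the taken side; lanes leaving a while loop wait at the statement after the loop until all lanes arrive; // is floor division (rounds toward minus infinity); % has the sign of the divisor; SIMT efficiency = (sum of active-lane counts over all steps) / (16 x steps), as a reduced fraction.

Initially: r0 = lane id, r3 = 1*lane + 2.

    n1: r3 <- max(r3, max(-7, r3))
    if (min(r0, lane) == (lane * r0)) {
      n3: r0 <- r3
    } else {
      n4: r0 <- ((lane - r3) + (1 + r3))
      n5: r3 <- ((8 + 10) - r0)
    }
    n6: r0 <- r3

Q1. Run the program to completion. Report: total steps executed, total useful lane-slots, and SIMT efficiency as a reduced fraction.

Answer: 6 steps, 78 useful, 13/16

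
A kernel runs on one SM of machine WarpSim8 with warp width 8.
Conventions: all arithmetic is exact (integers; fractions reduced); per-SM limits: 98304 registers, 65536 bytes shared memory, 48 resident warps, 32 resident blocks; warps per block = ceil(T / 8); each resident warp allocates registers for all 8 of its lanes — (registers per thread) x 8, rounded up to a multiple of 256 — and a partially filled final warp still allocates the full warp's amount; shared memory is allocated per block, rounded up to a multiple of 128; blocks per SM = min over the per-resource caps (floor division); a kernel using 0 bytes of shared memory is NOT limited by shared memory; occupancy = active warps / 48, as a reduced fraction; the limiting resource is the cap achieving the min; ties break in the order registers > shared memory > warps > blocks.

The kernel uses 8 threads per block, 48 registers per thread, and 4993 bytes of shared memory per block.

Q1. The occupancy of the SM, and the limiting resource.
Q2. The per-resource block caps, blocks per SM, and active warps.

Answer: occupancy 1/4, limited by shared memory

registers: 192 blocks
shared memory: 12 blocks
warps: 48 blocks
blocks: 32 blocks

Answer: 12 blocks, 12 active warps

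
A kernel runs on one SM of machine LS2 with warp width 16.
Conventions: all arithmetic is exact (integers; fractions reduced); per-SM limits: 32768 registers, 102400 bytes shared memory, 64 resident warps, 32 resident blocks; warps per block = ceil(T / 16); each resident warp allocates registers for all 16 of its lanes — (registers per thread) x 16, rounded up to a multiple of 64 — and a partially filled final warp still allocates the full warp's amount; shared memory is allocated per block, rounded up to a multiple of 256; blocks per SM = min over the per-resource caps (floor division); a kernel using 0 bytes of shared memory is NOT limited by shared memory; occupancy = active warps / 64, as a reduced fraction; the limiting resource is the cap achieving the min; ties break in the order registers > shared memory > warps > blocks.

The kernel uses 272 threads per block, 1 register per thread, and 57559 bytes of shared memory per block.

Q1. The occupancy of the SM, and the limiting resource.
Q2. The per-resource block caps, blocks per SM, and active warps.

Answer: occupancy 17/64, limited by shared memory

registers: 30 blocks
shared memory: 1 block
warps: 3 blocks
blocks: 32 blocks

Answer: 1 block, 17 active warps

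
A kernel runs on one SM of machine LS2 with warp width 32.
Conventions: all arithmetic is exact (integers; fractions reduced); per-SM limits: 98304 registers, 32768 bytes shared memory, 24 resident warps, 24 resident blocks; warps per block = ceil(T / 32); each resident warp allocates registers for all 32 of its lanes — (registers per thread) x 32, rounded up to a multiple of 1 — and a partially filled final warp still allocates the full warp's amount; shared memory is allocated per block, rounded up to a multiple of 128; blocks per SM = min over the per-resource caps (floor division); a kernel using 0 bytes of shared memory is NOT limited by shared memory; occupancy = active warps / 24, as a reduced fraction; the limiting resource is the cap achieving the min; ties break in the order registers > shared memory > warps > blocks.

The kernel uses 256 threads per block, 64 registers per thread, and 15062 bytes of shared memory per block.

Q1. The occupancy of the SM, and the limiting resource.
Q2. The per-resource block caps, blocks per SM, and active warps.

Answer: occupancy 2/3, limited by shared memory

registers: 6 blocks
shared memory: 2 blocks
warps: 3 blocks
blocks: 24 blocks

Answer: 2 blocks, 16 active warps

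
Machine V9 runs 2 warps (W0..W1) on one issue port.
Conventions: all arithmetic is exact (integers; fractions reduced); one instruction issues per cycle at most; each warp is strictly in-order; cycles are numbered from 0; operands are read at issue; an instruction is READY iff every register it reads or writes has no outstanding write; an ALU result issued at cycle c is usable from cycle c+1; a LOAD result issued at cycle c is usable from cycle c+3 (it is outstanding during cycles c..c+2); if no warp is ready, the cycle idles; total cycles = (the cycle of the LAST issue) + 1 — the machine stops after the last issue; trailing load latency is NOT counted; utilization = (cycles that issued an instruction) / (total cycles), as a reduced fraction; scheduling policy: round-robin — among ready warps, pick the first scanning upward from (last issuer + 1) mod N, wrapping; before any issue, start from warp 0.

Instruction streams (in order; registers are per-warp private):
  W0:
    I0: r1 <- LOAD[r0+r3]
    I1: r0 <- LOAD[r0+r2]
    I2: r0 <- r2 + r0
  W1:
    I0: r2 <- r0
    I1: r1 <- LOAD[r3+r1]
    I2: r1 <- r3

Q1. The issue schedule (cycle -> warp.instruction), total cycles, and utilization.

cycle 0: W0.I0
cycle 1: W1.I0
cycle 2: W0.I1
cycle 3: W1.I1
cycle 4: idle
cycle 5: W0.I2
cycle 6: W1.I2

Answer: 7 cycles, utilization 6/7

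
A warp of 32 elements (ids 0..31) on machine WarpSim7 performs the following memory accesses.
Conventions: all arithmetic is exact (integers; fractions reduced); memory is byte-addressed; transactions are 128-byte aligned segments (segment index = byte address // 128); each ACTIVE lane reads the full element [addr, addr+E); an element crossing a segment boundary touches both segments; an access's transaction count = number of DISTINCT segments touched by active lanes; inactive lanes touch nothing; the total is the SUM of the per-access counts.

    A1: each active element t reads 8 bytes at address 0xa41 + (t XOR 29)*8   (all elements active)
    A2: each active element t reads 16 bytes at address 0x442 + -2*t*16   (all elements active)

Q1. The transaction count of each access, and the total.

A1: 3 transactions
A2: 9 transactions

Answer: 3,9; total 12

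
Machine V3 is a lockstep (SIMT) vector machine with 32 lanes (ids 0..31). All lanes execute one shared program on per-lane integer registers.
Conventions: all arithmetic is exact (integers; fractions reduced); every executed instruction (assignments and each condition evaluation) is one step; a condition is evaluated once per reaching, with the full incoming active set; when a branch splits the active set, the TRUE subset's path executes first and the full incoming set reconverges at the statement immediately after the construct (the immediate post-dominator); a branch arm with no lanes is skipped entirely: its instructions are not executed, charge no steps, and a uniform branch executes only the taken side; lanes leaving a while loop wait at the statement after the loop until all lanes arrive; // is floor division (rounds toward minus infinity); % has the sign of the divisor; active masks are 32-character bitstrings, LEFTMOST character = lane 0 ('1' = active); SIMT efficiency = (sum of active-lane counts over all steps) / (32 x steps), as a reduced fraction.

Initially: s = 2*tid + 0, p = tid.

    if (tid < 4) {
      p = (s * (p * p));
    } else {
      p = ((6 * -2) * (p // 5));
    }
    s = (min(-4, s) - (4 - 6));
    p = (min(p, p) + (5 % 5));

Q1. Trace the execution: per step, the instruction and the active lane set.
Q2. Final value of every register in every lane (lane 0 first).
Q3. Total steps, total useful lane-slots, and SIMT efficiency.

step 0: eval (tid < 4)               11111111111111111111111111111111
step 1: p <- (s * (p * p))           11110000000000000000000000000000
step 2: p <- ((6 * -2) * (p // 5))   00001111111111111111111111111111
step 3: s <- (min(-4, s) - (4 - 6))  11111111111111111111111111111111
step 4: p <- (min(p, p) + (5 % 5))   11111111111111111111111111111111

Answer: 5 steps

s: -2,-2,-2,-2,-2,-2,-2,-2,-2,-2,-2,-2,-2,-2,-2,-2,-2,-2,-2,-2,-2,-2,-2,-2,-2,-2,-2,-2,-2,-2,-2,-2
p: 0,2,16,54,0,-12,-12,-12,-12,-12,-24,-24,-24,-24,-24,-36,-36,-36,-36,-36,-48,-48,-48,-48,-48,-60,-60,-60,-60,-60,-72,-72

steps = 5; useful = 128; efficiency = 128/160 = 4/5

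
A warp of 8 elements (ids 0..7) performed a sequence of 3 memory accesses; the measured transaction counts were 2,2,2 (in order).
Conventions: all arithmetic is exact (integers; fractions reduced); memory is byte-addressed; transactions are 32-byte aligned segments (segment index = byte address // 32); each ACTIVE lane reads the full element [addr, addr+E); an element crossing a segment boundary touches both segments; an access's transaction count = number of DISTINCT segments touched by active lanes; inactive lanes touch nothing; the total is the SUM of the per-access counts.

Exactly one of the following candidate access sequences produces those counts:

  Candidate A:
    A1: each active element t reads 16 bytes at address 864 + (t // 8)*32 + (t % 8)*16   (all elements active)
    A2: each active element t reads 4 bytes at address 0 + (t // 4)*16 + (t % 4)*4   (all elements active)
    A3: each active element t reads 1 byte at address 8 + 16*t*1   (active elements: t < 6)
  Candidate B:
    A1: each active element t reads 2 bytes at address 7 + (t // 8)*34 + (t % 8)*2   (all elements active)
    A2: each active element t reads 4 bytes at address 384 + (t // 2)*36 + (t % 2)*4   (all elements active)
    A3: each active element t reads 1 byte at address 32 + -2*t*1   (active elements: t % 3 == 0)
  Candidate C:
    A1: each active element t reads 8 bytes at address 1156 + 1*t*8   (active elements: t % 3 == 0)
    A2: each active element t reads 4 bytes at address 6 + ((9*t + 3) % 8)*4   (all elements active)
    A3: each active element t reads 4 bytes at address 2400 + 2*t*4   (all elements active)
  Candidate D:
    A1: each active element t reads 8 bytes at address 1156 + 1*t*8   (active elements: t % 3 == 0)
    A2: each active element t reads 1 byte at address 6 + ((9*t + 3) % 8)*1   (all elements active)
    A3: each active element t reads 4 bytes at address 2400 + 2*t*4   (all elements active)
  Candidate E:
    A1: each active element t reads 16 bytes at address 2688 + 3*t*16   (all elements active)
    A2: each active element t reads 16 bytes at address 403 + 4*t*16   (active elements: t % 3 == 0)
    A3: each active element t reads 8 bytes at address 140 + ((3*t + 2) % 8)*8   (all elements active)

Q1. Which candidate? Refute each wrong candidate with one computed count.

A: A1 gives 4 transactions, not 2
B: A1 gives 1 transaction, not 2
D: A2 gives 1 transaction, not 2
E: A1 gives 8 transactions, not 2
C: all counts match (2,2,2)

Answer: C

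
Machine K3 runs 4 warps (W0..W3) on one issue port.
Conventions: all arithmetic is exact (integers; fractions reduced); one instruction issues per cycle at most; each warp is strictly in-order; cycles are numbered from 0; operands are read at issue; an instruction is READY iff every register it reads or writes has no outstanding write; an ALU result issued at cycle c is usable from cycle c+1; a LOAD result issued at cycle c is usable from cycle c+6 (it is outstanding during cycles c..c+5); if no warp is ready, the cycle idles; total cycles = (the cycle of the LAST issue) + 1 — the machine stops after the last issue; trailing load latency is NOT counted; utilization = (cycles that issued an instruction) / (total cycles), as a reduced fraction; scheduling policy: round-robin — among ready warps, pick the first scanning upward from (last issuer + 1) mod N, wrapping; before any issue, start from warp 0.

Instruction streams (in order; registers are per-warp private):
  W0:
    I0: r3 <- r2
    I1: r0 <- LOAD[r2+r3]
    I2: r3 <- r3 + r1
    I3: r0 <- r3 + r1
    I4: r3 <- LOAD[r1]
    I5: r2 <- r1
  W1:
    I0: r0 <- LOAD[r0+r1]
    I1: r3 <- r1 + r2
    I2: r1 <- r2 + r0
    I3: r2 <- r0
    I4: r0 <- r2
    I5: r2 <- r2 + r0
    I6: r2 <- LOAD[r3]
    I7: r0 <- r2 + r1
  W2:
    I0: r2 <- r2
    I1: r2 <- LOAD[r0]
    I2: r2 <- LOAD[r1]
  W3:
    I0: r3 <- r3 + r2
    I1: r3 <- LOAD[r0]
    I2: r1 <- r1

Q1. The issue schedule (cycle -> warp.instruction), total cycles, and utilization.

cycle 0: W0.I0
cycle 1: W1.I0
cycle 2: W2.I0
cycle 3: W3.I0
cycle 4: W0.I1
cycle 5: W1.I1
cycle 6: W2.I1
cycle 7: W3.I1
cycle 8: W0.I2
cycle 9: W1.I2
cycle 10: W3.I2
cycle 11: W0.I3
cycle 12: W1.I3
cycle 13: W2.I2
cycle 14: W0.I4
cycle 15: W1.I4
cycle 16: W0.I5
cycle 17: W1.I5
cycle 18: W1.I6
cycle 19: idle
cycle 20: idle
cycle 21: idle
cycle 22: idle
cycle 23: idle
cycle 24: W1.I7

Answer: 25 cycles, utilization 4/5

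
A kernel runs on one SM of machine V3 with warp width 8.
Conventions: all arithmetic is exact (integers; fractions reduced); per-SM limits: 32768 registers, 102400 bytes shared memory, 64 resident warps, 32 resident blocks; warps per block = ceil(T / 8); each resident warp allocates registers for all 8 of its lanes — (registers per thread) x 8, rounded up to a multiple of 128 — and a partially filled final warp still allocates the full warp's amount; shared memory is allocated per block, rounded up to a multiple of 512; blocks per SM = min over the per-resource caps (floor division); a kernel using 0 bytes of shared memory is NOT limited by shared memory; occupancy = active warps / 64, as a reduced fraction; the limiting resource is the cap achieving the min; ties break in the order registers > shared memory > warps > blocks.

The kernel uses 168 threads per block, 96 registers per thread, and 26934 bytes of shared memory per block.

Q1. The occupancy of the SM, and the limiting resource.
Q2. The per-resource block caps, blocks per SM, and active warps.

Answer: occupancy 21/32, limited by registers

registers: 2 blocks
shared memory: 3 blocks
warps: 3 blocks
blocks: 32 blocks

Answer: 2 blocks, 42 active warps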